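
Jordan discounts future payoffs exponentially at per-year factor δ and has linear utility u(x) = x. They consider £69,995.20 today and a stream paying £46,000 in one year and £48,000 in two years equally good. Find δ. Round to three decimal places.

The stream is worth 46000δ + 48000δ² today, so 46000δ + 48000δ² = 69995.20.
That is, 48000δ² + 46000δ − 69995.20 = 0, a quadratic in δ.
The positive root is δ = [−46000 + √(46000² + 4·48000·69995.20)] / (2·48000) = (−46000 + 124720.000)/96000 ≈ 0.820.

δ ≈ 0.820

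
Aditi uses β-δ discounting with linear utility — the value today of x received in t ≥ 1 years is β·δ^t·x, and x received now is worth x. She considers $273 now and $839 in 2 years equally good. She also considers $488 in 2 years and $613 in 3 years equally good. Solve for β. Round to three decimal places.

β ≈ 0.513

Both payoffs in the second observation are in the future, so β drops out: δ^2·488 = δ^3·613 ⇒ δ = 488/613 = 0.79608.
Now use the now-vs-future pair: 273 = β·δ^2·839 gives β = 273/(0.63375·839) ≈ 0.513.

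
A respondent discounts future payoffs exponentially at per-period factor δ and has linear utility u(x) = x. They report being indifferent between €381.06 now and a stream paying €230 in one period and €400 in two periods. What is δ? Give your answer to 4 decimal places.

δ ≈ 0.7300

Equating present values: 381.06 = 230δ + 400δ².
Rearranged: 400δ² + 230δ − 381.06 = 0.
δ = (−230 + √(230² + 4·400·381.06)) / (2·400) = (−230 + √662596.00) / 800 ≈ 0.7300.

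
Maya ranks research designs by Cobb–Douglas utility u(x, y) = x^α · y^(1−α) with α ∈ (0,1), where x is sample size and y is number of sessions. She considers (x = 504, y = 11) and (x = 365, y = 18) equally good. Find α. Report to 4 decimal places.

Indifference: 504^α · 11^(1−α) = 365^α · 18^(1−α).
Rearrange to (504/365)^α = (18/11)^(1−α) and take logs: α·0.3226789 = (1−α)·0.4924765.
So α/(1−α) = (0.4924765)/(0.3226789) = 1.5262123, and α = 1.5262123/2.5262123 ≈ 0.6042.

α ≈ 0.6042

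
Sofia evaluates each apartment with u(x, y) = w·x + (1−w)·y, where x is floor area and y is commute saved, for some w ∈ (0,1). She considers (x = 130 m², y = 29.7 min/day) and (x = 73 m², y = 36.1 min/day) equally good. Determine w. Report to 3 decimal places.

Indifference: w·130 + (1−w)·29.7 = w·73 + (1−w)·36.1.
Rearranging, 57·w − 6.4·(1−w) = 0.
Hence w = 6.4/(57+6.4) = 6.4/63.4 = 0.101.

w = 0.101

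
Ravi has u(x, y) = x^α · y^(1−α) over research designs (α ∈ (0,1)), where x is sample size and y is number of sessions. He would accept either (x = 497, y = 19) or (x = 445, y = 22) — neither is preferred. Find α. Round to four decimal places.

The Cobb–Douglas utilities coincide, so 497^α·19^(1−α) = 445^α·22^(1−α).
Rearrange to (497/445)^α = (22/19)^(1−α) and take logs: α·0.1105157 = (1−α)·0.1466035.
So α/(1−α) = (0.1466035)/(0.1105157) = 1.3265400, and α = 1.3265400/2.3265400 ≈ 0.5702.

α ≈ 0.5702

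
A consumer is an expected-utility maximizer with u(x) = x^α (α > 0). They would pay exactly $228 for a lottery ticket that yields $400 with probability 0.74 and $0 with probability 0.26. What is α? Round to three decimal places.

α ≈ 0.536

The lottery's expected utility is 0.74·u(400) + 0.26·u(0) = 0.74·400^α (since u(0) = 0 for α > 0).
Indifference: 228^α = 0.74·400^α, so (228/400)^α = 0.74.
Take logs: α = ln 0.74 / ln(228/400) ≈ 0.53566.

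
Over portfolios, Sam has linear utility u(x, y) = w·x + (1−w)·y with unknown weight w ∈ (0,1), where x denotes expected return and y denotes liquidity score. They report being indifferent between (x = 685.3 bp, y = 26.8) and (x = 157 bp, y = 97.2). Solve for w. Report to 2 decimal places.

w = 0.12

u(685.3,26.8) = u(157,97.2) means w·685.3 + (1−w)·26.8 = w·157 + (1−w)·97.2.
Collecting terms: w·528.3 = (1−w)·70.4.
The marginal rate of substitution is 70.4/528.3, so w = 70.4/(528.3+70.4) = 0.12.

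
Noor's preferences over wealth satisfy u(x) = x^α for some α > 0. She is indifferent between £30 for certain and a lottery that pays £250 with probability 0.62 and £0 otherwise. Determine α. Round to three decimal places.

α ≈ 0.225

EU(lottery) = 0.62·250^α + 0.38·0 = 0.62·250^α.
Equating: 30^α = 0.62·250^α, i.e. 0.1200^α = 0.62.
Taking logs: α·ln(30/250) = ln(0.62), so α = -0.478036 / -2.120264 ≈ 0.225.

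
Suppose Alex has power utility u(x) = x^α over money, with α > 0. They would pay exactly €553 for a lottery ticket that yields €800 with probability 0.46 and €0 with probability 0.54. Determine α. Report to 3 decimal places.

EU(lottery) = 0.46·800^α + 0.54·0 = 0.46·800^α.
Equating: 553^α = 0.46·800^α, i.e. 0.6913^α = 0.46.
α = ln(0.46) / ln(553/800) = -0.776529/-0.369254 ≈ 2.103.

α ≈ 2.103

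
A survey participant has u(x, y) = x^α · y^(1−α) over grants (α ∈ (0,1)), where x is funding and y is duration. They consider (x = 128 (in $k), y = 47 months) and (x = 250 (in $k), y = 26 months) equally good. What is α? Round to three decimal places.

α ≈ 0.469

Indifference: 128^α · 47^(1−α) = 250^α · 26^(1−α).
Rearrange to (128/250)^α = (26/47)^(1−α) and take logs: α·-0.669431 = (1−α)·-0.592051.
Thus α·(-1.261482) = -0.592051, so α = -0.592051/-1.261482 ≈ 0.469.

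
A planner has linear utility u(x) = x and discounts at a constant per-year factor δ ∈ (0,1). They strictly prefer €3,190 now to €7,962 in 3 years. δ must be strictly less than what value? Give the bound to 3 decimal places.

δ < 0.737

Comparing present values: 3190 > δ^3·7962.
So δ^3 < 3190/7962 = 0.40065; taking the cube root of both positive sides preserves the inequality.
δ < (3190/7962)^(1/3) ≈ 0.737.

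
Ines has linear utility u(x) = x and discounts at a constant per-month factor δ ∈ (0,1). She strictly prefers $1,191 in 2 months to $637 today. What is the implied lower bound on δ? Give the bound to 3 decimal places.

Comparing present values: 637 < δ^2·1191.
Hence δ^2 > 637/1191 = 0.53484, and x ↦ x^(1/2) is increasing on (0,∞).
δ > 0.53484^(1/2) = 0.731.

δ > 0.731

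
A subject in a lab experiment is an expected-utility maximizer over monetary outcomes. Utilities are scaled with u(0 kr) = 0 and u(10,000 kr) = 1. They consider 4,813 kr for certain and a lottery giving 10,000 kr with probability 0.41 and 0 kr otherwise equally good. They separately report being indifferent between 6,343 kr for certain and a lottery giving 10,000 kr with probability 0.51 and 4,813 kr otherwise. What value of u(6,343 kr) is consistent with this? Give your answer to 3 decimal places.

The first gamble pins u(4,813 kr): it must equal 0.41·1 + 0.59·0 = 0.41.
Chaining: u(6,343 kr) = 0.51·1.00 + 0.49·0.41 = 0.7109.

0.711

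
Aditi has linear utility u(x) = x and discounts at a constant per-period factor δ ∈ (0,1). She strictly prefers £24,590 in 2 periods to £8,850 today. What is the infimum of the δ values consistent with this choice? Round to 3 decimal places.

The preference means 8850 < δ^2·24590.
So δ^2 > 8850/24590 = 0.35990; taking the square root of both positive sides preserves the inequality.
δ > 0.35990^(1/2) = 0.600.

δ > 0.600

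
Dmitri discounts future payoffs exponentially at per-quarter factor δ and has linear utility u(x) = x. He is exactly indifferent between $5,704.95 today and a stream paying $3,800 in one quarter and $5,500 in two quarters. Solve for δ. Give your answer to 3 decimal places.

δ ≈ 0.730

The stream is worth 3800δ + 5500δ² today, so 3800δ + 5500δ² = 5704.95.
Rearranged: 5500δ² + 3800δ − 5704.95 = 0.
δ = (−3800 + √(3800² + 4·5500·5704.95)) / (2·5500) = (−3800 + √139948900.00) / 11000 ≈ 0.730.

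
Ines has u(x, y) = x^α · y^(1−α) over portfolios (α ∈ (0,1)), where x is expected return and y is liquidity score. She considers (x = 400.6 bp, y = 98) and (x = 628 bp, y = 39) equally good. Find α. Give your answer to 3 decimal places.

Indifference: 400.6^α · 98^(1−α) = 628^α · 39^(1−α).
Taking logs: α·ln 400.6 + (1−α)·ln 98 = α·ln 628 + (1−α)·ln 39, i.e. α·-0.449577 = (1−α)·-0.921406.
With A = -0.449577 and B = -0.921406: α·A = (1−α)·B, so α = B/(A+B) = -0.921406/-1.370983 ≈ 0.672.

α ≈ 0.672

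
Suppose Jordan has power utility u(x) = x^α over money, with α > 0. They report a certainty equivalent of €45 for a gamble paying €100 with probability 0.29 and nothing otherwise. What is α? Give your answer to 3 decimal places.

α ≈ 1.550

Since u(0) = 0, the lottery's EU is 0.29·100^α.
Indifference: 45^α = 0.29·100^α, so (45/100)^α = 0.29.
Take logs: α = ln 0.29 / ln(45/100) ≈ 1.55023.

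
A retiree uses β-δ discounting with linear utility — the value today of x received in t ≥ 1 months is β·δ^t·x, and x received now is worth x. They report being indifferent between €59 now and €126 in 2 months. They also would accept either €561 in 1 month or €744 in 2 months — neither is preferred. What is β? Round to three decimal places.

β ≈ 0.824

Both payoffs in the second observation are in the future, so β drops out: δ^1·561 = δ^2·744 ⇒ δ = 561/744 = 0.75403.
The first indifference: 59 = β·δ^2·126, so β = 59/(δ^2·126) = 59/(0.56856·126) ≈ 0.824.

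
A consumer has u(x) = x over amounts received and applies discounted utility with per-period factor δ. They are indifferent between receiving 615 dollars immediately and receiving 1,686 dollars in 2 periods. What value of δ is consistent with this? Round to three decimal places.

Indifference means u(615) = δ^2 · u(1686), so δ^2 = u(615)/u(1686).
With u(x) = x: δ^2 = 615/1686 = 0.36477.
Taking the square root: δ = 0.36477^(1/2) ≈ 0.604.

δ ≈ 0.604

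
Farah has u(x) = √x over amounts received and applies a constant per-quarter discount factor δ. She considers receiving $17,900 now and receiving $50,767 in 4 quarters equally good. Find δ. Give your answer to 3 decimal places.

δ ≈ 0.878

The payoff in 4 quarters is discounted by δ^4, so u(17900) = δ^4·u(50767) and δ^4 = u(17900)/u(50767).
With u(x) = √x: δ^4 = √17900/√50767 = √(17900/50767) = 0.59379.
Hence δ = (0.59379)^(1/4) = 0.87783.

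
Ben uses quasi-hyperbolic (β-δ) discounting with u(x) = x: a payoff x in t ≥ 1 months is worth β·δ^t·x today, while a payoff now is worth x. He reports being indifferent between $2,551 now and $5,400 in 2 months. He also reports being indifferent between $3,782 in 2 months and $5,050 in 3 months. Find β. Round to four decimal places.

From the later pair, β·δ^2·3782 = β·δ^3·5050; dividing through, δ = 3782/5050 = 0.74891.
Now use the now-vs-future pair: 2551 = β·δ^2·5400 gives β = 2551/(0.56087·5400) ≈ 0.8423.

β ≈ 0.8423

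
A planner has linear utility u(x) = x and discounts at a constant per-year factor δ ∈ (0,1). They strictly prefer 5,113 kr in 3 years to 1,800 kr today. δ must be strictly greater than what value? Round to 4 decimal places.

δ > 0.7061

Comparing present values: 1800 < δ^3·5113.
Hence δ^3 > 1800/5113 = 0.35204, and x ↦ x^(1/3) is increasing on (0,∞).
δ > 0.35204^(1/3) = 0.7061.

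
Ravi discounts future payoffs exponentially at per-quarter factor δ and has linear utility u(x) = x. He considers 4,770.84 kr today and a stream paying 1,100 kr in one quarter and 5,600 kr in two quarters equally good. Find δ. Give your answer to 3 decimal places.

δ ≈ 0.830

The stream is worth 1100δ + 5600δ² today, so 1100δ + 5600δ² = 4770.84.
That is, 5600δ² + 1100δ − 4770.84 = 0, a quadratic in δ.
The positive root is δ = [−1100 + √(1100² + 4·5600·4770.84)] / (2·5600) = (−1100 + 10396.000)/11200 ≈ 0.830.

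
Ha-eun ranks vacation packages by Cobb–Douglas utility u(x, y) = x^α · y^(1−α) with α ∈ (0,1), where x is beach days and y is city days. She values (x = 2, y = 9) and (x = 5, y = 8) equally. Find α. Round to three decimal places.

Set the two utilities equal: 2^α·9^(1−α) = 5^α·8^(1−α).
(2/5)^α = (8/9)^(1−α); take logs: α·ln(2/5) = (1−α)·ln(8/9), i.e. α·-0.916291 = (1−α)·-0.117783.
Thus α·(-1.034074) = -0.117783, so α = -0.117783/-1.034074 ≈ 0.114.

α ≈ 0.114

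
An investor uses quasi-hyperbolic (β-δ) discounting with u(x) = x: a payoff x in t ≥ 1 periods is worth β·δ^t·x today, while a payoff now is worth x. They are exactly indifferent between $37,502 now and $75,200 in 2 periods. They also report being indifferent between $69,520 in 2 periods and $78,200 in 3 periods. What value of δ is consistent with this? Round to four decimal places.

δ ≈ 0.8890

The second indifference involves only future payoffs, so β cancels: β·δ^2·69520 = β·δ^3·78200, giving δ = 69520/78200 = 0.88900.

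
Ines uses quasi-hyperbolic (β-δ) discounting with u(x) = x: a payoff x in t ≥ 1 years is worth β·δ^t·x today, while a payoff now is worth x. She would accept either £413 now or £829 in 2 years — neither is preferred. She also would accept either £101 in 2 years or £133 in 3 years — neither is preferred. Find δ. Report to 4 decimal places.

δ ≈ 0.7594

From the later pair, β·δ^2·101 = β·δ^3·133; dividing through, δ = 101/133 = 0.75940.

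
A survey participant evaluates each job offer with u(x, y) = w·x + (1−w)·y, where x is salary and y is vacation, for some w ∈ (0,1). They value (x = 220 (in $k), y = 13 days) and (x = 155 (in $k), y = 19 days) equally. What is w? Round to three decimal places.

u(220,13) = u(155,19) means w·220 + (1−w)·13 = w·155 + (1−w)·19.
Collecting terms: w·65 = (1−w)·6.
So w/(1−w) = 6/65 = 0.0923, giving w = 6/(65+6) = 0.085.

w = 0.085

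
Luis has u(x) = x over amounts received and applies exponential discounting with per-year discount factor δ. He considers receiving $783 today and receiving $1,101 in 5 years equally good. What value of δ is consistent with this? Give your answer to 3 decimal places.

Indifference means u(783) = δ^5 · u(1101), so δ^5 = u(783)/u(1101).
With u(x) = x: δ^5 = 783/1101 = 0.71117.
Hence δ = (0.71117)^(1/5) = 0.93410.

δ ≈ 0.934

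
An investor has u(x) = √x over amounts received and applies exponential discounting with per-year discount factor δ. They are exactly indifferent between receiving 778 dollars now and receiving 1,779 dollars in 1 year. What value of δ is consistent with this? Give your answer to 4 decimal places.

δ ≈ 0.6613

The payoff in 1 year is discounted by δ, so u(778) = δ·u(1779) and δ = u(778)/u(1779).
With u(x) = √x: δ = √778/√1779 = √(778/1779) = 0.66131.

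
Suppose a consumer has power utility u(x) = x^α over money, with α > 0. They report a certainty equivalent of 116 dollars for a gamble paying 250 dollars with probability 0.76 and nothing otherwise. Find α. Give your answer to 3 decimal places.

Since u(0) = 0, the lottery's EU is 0.76·250^α.
Indifference: 116^α = 0.76·250^α, so (116/250)^α = 0.76.
Take logs: α = ln 0.76 / ln(116/250) ≈ 0.35740.

α ≈ 0.357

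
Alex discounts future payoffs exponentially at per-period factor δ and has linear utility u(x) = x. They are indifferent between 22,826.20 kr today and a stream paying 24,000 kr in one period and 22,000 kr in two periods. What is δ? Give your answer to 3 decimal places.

δ ≈ 0.610

The stream is worth 24000δ + 22000δ² today, so 24000δ + 22000δ² = 22826.20.
That is, 22000δ² + 24000δ − 22826.20 = 0, a quadratic in δ.
By the quadratic formula (taking the positive root), δ = (−24000 + √2584705600.00) / 44000 ≈ 0.610.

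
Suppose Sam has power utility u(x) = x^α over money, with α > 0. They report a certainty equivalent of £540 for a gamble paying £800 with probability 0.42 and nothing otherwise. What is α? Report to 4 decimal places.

Since u(0) = 0, the lottery's EU is 0.42·800^α.
Setting u(540) equal to that: 540^α = 0.42·800^α ⇒ (540/800)^α = 0.42.
α = ln(0.42) / ln(540/800) = -0.8675006/-0.3930426 ≈ 2.2071.

α ≈ 2.2071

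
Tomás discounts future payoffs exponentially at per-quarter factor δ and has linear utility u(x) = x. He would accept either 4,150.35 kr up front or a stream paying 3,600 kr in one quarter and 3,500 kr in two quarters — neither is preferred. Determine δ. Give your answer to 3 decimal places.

The stream is worth 3600δ + 3500δ² today, so 3600δ + 3500δ² = 4150.35.
That is, 3500δ² + 3600δ − 4150.35 = 0, a quadratic in δ.
By the quadratic formula (taking the positive root), δ = (−3600 + √71064900.00) / 7000 ≈ 0.690.

δ ≈ 0.690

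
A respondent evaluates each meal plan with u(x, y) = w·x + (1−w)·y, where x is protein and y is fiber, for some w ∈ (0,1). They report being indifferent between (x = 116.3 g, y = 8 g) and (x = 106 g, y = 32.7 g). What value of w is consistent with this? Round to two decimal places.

Equating utilities: w·116.3 + (1−w)·8 = w·106 + (1−w)·32.7.
Rearranging, 10.3·w − 24.7·(1−w) = 0.
Hence w = 24.7/(10.3+24.7) = 24.7/35 = 0.71.

w = 0.71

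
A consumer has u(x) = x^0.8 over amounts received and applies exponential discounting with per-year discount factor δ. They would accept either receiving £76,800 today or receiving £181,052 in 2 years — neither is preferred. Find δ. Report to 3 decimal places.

The payoff in 2 years is discounted by δ^2, so u(76800) = δ^2·u(181052) and δ^2 = u(76800)/u(181052).
Since u(x) = x^0.8, δ^2 = (76800/181052)^0.8 = 0.42419^0.8 = 0.50355.
So δ = 0.50355^(1/2) ≈ 0.710.

δ ≈ 0.710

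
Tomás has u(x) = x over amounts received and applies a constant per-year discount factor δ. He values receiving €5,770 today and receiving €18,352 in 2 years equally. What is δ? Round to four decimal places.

δ ≈ 0.5607

Equating discounted utilities: u(5770) = δ^2·u(18352) ⇒ δ^2 = u(5770)/u(18352).
With u(x) = x: δ^2 = 5770/18352 = 0.31441.
Hence δ = (0.31441)^(1/2) = 0.560720.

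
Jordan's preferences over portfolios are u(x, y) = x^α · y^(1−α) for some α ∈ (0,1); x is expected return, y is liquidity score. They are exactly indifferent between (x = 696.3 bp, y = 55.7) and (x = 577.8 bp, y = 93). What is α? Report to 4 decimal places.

α ≈ 0.7332

Set the two utilities equal: 696.3^α·55.7^(1−α) = 577.8^α·93^(1−α).
Rearrange to (696.3/577.8)^α = (93/55.7)^(1−α) and take logs: α·0.1865528 = (1−α)·0.5126193.
So α/(1−α) = (0.5126193)/(0.1865528) = 2.7478510, and α = 2.7478510/3.7478510 ≈ 0.7332.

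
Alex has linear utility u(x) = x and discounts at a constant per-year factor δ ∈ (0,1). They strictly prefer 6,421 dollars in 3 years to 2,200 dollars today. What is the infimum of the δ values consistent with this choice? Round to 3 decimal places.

δ > 0.700

Comparing present values: 2200 < δ^3·6421.
So δ^3 > 2200/6421 = 0.34263; taking the cube root of both positive sides preserves the inequality.
δ > 0.34263^(1/3) = 0.700.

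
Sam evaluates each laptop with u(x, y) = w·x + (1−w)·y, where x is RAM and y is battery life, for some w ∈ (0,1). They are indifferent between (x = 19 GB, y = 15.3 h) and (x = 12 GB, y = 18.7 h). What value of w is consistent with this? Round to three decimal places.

w = 0.327

u(19,15.3) = u(12,18.7) means w·19 + (1−w)·15.3 = w·12 + (1−w)·18.7.
Rearranging, 7·w − 3.4·(1−w) = 0.
The marginal rate of substitution is 3.4/7, so w = 3.4/(7+3.4) = 0.327.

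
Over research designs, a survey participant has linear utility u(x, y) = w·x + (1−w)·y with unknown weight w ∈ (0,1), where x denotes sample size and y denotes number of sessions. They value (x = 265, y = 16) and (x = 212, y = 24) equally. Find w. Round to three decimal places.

w = 0.131

u(265,16) = u(212,24) means w·265 + (1−w)·16 = w·212 + (1−w)·24.
Collecting terms: w·53 = (1−w)·8.
Hence w = 8/(53+8) = 8/61 = 0.131.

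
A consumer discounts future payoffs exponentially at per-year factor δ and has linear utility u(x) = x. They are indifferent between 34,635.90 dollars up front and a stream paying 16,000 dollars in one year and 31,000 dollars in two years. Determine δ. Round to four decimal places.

Equating present values: 34635.90 = 16000δ + 31000δ².
Rearranged: 31000δ² + 16000δ − 34635.90 = 0.
The positive root is δ = [−16000 + √(16000² + 4·31000·34635.90)] / (2·31000) = (−16000 + 67460.000)/62000 ≈ 0.8300.

δ ≈ 0.8300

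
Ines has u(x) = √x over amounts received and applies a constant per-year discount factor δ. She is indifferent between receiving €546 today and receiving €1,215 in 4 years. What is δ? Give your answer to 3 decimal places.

δ ≈ 0.905

The payoff in 4 years is discounted by δ^4, so u(546) = δ^4·u(1215) and δ^4 = u(546)/u(1215).
Since u(x) = √x, δ^4 = √(546/1215) = 0.67036.
Hence δ = (0.67036)^(1/4) = 0.90485.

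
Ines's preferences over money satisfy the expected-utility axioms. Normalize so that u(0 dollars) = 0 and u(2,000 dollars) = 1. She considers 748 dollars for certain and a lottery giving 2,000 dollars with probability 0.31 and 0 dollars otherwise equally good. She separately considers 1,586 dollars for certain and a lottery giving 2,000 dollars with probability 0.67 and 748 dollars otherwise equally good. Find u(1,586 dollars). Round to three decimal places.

0.772

From the first indifference, u(748 dollars) = 0.31·u(2,000 dollars) + 0.69·u(0 dollars) = 0.31·1 + 0.69·0 = 0.31.
Chaining: u(1,586 dollars) = 0.67·1.00 + 0.33·0.31 = 0.7723.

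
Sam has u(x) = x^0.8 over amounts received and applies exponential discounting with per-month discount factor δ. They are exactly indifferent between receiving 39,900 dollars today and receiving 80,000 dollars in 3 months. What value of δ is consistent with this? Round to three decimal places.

δ ≈ 0.831

Indifference means u(39900) = δ^3 · u(80000), so δ^3 = u(39900)/u(80000).
With u(x) = x^0.8: δ^3 = 39900^0.8/80000^0.8 = (39900/80000)^0.8 = 0.57320.
Hence δ = (0.57320)^(1/3) = 0.83068.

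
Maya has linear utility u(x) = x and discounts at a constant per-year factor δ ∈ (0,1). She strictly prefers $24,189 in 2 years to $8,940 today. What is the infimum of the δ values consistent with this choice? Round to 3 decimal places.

The preference means 8940 < δ^2·24189.
Dividing by 24189: δ^2 > 0.36959. Both sides are positive, so the square root keeps the direction.
δ > 0.36959^(1/2) = 0.608.

δ > 0.608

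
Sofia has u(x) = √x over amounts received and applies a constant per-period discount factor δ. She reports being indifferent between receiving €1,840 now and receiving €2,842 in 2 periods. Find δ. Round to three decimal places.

The payoff in 2 periods is discounted by δ^2, so u(1840) = δ^2·u(2842) and δ^2 = u(1840)/u(2842).
With u(x) = √x: δ^2 = √1840/√2842 = √(1840/2842) = 0.80463.
Taking the square root: δ = 0.80463^(1/2) ≈ 0.897.

δ ≈ 0.897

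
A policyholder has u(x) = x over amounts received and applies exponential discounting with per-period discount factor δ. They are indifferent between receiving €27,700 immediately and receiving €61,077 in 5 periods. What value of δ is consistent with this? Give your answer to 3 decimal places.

Equating discounted utilities: u(27700) = δ^5·u(61077) ⇒ δ^5 = u(27700)/u(61077).
With u(x) = x: δ^5 = 27700/61077 = 0.45353.
Hence δ = (0.45353)^(1/5) = 0.85373.

δ ≈ 0.854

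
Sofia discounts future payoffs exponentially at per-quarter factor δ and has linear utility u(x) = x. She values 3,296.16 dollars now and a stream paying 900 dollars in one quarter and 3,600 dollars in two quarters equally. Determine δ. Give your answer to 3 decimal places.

Equating present values: 3296.16 = 900δ + 3600δ².
So 3600δ² + 900δ − 3296.16 = 0.
By the quadratic formula (taking the positive root), δ = (−900 + √48274704.00) / 7200 ≈ 0.840.

δ ≈ 0.840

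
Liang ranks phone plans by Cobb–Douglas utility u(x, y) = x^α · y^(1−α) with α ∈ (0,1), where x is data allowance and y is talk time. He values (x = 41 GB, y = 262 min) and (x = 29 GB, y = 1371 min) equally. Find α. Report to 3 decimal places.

α ≈ 0.827

Set the two utilities equal: 41^α·262^(1−α) = 29^α·1371^(1−α).
Rearrange to (41/29)^α = (1371/262)^(1−α) and take logs: α·0.346276 = (1−α)·1.654951.
Thus α·(2.001227) = 1.654951, so α = 1.654951/2.001227 ≈ 0.827.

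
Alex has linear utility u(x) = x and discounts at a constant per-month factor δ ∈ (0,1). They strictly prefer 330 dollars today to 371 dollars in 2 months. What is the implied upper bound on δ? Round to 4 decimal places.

δ < 0.9431

The preference means 330 > δ^2·371.
So δ^2 < 330/371 = 0.88949; taking the square root of both positive sides preserves the inequality.
δ < 0.88949^(1/2) = 0.9431.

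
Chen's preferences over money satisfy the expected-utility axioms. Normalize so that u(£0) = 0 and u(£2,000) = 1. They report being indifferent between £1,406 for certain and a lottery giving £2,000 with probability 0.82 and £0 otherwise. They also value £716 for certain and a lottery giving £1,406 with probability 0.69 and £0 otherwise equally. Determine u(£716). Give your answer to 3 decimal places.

First, u(£1,406) = 0.82·u(£2,000) + 0.18·u(£0) = 0.82.
Chaining: u(£716) = 0.69·0.82 + 0.31·0.00 = 0.5658.

0.566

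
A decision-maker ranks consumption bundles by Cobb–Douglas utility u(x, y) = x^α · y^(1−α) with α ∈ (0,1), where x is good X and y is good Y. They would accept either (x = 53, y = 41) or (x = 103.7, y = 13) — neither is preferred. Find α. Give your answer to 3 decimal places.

α ≈ 0.631

Indifference: 53^α · 41^(1−α) = 103.7^α · 13^(1−α).
Taking logs: α·ln 53 + (1−α)·ln 41 = α·ln 103.7 + (1−α)·ln 13, i.e. α·-0.671210 = (1−α)·-1.148623.
With A = -0.671210 and B = -1.148623: α·A = (1−α)·B, so α = B/(A+B) = -1.148623/-1.819833 ≈ 0.631.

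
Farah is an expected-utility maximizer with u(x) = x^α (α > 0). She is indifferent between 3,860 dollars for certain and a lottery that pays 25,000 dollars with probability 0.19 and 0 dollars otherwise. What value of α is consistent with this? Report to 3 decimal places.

Since u(0) = 0, the lottery's EU is 0.19·25000^α.
Indifference: 3860^α = 0.19·25000^α, so (3860/25000)^α = 0.19.
Taking logs: α·ln(3860/25000) = ln(0.19), so α = -1.660731 / -1.868209 ≈ 0.889.

α ≈ 0.889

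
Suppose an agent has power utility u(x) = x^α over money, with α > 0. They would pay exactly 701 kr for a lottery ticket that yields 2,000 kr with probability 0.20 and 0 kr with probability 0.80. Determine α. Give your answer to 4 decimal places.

The lottery's expected utility is 0.20·u(2000) + 0.80·u(0) = 0.20·2000^α (since u(0) = 0 for α > 0).
Equating: 701^α = 0.20·2000^α, i.e. 0.3505^α = 0.20.
Take logs: α = ln 0.20 / ln(701/2000) ≈ 1.535145.

α ≈ 1.5351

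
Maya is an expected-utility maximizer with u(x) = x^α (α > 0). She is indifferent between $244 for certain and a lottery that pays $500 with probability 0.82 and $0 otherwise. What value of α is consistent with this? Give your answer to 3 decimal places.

The lottery's expected utility is 0.82·u(500) + 0.18·u(0) = 0.82·500^α (since u(0) = 0 for α > 0).
Equating: 244^α = 0.82·500^α, i.e. 0.4880^α = 0.82.
Taking logs: α·ln(244/500) = ln(0.82), so α = -0.198451 / -0.717440 ≈ 0.277.

α ≈ 0.277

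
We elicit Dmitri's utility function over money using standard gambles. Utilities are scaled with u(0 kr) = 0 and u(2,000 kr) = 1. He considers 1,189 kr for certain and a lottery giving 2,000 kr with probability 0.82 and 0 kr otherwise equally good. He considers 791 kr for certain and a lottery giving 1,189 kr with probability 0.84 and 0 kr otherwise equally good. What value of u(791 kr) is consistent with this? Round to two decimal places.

First, u(1,189 kr) = 0.82·u(2,000 kr) + 0.18·u(0 kr) = 0.82.
Then u(791 kr) = 0.84·u(1,189 kr) + 0.16·u(0 kr) = 0.84·0.82 + 0.16·0.00 = 0.6888.

0.69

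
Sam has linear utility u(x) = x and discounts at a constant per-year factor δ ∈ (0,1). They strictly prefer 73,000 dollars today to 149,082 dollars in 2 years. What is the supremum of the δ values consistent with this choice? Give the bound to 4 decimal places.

Comparing present values: 73000 > δ^2·149082.
Hence δ^2 < 73000/149082 = 0.48966, and x ↦ x^(1/2) is increasing on (0,∞).
δ < 0.48966^(1/2) = 0.6998.

δ < 0.6998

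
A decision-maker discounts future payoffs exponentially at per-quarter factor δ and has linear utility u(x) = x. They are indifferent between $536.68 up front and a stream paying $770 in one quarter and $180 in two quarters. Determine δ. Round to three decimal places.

The stream is worth 770δ + 180δ² today, so 770δ + 180δ² = 536.68.
So 180δ² + 770δ − 536.68 = 0.
The positive root is δ = [−770 + √(770² + 4·180·536.68)] / (2·180) = (−770 + 989.601)/360 ≈ 0.610.

δ ≈ 0.610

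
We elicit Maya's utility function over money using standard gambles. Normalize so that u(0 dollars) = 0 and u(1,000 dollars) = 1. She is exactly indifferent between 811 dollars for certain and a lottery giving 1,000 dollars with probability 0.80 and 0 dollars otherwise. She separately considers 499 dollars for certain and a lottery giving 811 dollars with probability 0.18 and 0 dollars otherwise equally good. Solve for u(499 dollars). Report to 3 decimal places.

From the first indifference, u(811 dollars) = 0.80·u(1,000 dollars) + 0.20·u(0 dollars) = 0.80·1 + 0.20·0 = 0.80.
Chaining: u(499 dollars) = 0.18·0.80 + 0.82·0.00 = 0.1440.

0.144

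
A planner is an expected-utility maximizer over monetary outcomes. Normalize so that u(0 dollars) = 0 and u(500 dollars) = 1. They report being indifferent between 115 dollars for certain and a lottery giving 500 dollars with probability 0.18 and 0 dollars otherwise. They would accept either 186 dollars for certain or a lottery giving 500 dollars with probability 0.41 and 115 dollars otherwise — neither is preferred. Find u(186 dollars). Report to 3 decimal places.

0.516

From the first indifference, u(115 dollars) = 0.18·u(500 dollars) + 0.82·u(0 dollars) = 0.18·1 + 0.82·0 = 0.18.
Chaining: u(186 dollars) = 0.41·1.00 + 0.59·0.18 = 0.5162.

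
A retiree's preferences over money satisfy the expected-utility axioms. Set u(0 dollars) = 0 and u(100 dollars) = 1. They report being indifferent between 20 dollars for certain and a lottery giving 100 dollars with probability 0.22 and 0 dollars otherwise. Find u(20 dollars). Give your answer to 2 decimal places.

u(20 dollars) equals the lottery's expected utility: 0.22·1 + 0.78·0 = 0.22.

0.22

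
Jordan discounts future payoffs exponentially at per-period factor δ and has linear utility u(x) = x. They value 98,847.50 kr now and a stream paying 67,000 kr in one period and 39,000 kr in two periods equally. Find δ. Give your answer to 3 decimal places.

The stream is worth 67000δ + 39000δ² today, so 67000δ + 39000δ² = 98847.50.
Rearranged: 39000δ² + 67000δ − 98847.50 = 0.
δ = (−67000 + √(67000² + 4·39000·98847.50)) / (2·39000) = (−67000 + √19909210000.00) / 78000 ≈ 0.950.

δ ≈ 0.950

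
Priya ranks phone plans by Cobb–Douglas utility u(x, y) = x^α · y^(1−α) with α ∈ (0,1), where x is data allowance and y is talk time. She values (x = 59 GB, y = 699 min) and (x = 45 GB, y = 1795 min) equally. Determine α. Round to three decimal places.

α ≈ 0.777

Set the two utilities equal: 59^α·699^(1−α) = 45^α·1795^(1−α).
Taking logs: α·ln 59 + (1−α)·ln 699 = α·ln 45 + (1−α)·ln 1795, i.e. α·0.270875 = (1−α)·0.943110.
Thus α·(1.213985) = 0.943110, so α = 0.943110/1.213985 ≈ 0.777.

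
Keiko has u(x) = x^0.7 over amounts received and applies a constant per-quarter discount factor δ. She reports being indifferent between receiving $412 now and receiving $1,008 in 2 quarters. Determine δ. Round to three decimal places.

δ ≈ 0.731

Indifference means u(412) = δ^2 · u(1008), so δ^2 = u(412)/u(1008).
Since u(x) = x^0.7, δ^2 = (412/1008)^0.7 = 0.40873^0.7 = 0.53457.
Hence δ = (0.53457)^(1/2) = 0.73114.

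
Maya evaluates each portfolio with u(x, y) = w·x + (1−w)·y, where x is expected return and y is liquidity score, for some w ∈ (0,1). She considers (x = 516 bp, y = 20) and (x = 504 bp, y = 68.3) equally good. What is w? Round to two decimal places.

w = 0.80

Equating utilities: w·516 + (1−w)·20 = w·504 + (1−w)·68.3.
Rearranging, 12·w − 48.3·(1−w) = 0.
So w/(1−w) = 48.3/12 = 4.0250, giving w = 48.3/(12+48.3) = 0.80.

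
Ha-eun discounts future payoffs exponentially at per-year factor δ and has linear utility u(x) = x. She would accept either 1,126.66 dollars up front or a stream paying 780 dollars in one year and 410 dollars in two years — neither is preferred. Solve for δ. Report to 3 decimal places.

The stream is worth 780δ + 410δ² today, so 780δ + 410δ² = 1126.66.
So 410δ² + 780δ − 1126.66 = 0.
The positive root is δ = [−780 + √(780² + 4·410·1126.66)] / (2·410) = (−780 + 1567.202)/820 ≈ 0.960.

δ ≈ 0.960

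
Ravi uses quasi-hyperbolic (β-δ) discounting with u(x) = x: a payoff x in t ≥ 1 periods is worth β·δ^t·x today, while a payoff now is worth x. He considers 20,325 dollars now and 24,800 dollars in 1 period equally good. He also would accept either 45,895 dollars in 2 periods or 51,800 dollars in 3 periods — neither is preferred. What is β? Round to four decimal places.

β ≈ 0.9250

The second indifference involves only future payoffs, so β cancels: β·δ^2·45895 = β·δ^3·51800, giving δ = 45895/51800 = 0.88600.
Substituting δ into 20325 = β·δ·24800: β = 20325/(21972.896) ≈ 0.9250.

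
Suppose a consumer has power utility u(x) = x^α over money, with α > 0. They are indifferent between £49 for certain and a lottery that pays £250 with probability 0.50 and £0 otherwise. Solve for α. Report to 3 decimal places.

EU(lottery) = 0.50·250^α + 0.50·0 = 0.50·250^α.
Equating: 49^α = 0.50·250^α, i.e. 0.1960^α = 0.50.
α = ln(0.50) / ln(49/250) = -0.693147/-1.629641 ≈ 0.425.

α ≈ 0.425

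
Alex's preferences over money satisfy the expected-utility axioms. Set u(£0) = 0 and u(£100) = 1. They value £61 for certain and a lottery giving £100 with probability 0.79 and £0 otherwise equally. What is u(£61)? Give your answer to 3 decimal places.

The indifference gives u(£61) = 0.79·u(£100) + 0.21·u(£0) = 0.79·1 + 0.21·0 = 0.79.

0.790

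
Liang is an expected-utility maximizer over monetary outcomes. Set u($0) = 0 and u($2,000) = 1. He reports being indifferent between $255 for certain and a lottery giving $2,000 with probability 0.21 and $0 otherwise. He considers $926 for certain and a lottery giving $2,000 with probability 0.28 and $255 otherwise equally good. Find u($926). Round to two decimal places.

0.43

First, u($255) = 0.21·u($2,000) + 0.79·u($0) = 0.21.
Then u($926) = 0.28·u($2,000) + 0.72·u($255) = 0.28·1.00 + 0.72·0.21 = 0.4312.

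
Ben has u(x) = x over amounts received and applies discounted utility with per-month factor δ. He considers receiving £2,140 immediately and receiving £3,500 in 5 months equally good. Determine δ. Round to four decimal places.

δ ≈ 0.9063

Indifference means u(2140) = δ^5 · u(3500), so δ^5 = u(2140)/u(3500).
With u(x) = x: δ^5 = 2140/3500 = 0.61143.
Taking the 5th root: δ = 0.61143^(1/5) ≈ 0.9063.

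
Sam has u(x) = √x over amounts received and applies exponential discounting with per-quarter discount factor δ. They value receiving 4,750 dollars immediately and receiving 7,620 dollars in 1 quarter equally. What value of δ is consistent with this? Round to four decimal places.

δ ≈ 0.7895

The payoff in 1 quarter is discounted by δ, so u(4750) = δ·u(7620) and δ = u(4750)/u(7620).
With u(x) = √x: δ = √4750/√7620 = √(4750/7620) = 0.78953.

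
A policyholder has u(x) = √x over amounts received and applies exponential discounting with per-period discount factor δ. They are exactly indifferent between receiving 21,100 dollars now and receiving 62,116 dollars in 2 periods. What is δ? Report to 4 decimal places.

δ ≈ 0.7634

Equating discounted utilities: u(21100) = δ^2·u(62116) ⇒ δ^2 = u(21100)/u(62116).
Since u(x) = √x, δ^2 = √(21100/62116) = 0.58283.
So δ = 0.58283^(1/2) ≈ 0.7634.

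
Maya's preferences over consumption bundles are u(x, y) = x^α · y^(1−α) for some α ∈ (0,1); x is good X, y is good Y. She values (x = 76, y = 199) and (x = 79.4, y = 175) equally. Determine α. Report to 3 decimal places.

α ≈ 0.746

Indifference: 76^α · 199^(1−α) = 79.4^α · 175^(1−α).
Taking logs: α·ln 76 + (1−α)·ln 199 = α·ln 79.4 + (1−α)·ln 175, i.e. α·-0.043765 = (1−α)·-0.128519.
With A = -0.043765 and B = -0.128519: α·A = (1−α)·B, so α = B/(A+B) = -0.128519/-0.172284 ≈ 0.746.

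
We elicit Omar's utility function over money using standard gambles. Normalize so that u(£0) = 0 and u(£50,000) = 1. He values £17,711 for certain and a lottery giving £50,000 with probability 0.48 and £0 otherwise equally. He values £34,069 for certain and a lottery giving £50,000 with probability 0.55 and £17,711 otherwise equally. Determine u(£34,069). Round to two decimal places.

0.77

First, u(£17,711) = 0.48·u(£50,000) + 0.52·u(£0) = 0.48.
Chaining: u(£34,069) = 0.55·1.00 + 0.45·0.48 = 0.7660.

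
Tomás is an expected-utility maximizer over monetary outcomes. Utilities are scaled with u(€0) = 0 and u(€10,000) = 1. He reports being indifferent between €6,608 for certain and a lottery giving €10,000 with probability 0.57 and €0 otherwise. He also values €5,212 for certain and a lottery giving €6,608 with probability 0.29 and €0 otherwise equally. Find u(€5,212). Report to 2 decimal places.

0.17

The first gamble pins u(€6,608): it must equal 0.57·1 + 0.43·0 = 0.57.
Chaining: u(€5,212) = 0.29·0.57 + 0.71·0.00 = 0.1653.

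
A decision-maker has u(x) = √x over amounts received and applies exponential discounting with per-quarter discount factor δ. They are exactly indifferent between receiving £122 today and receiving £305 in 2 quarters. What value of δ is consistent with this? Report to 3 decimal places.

The payoff in 2 quarters is discounted by δ^2, so u(122) = δ^2·u(305) and δ^2 = u(122)/u(305).
With u(x) = √x: δ^2 = √122/√305 = √(122/305) = 0.63246.
Hence δ = (0.63246)^(1/2) = 0.79527.

δ ≈ 0.795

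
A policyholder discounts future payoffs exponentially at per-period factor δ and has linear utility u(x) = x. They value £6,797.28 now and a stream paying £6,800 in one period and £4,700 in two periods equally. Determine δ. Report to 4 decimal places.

δ ≈ 0.6800

Present value of the stream is 6800·δ + 4700·δ². Indifference gives 6800δ + 4700δ² = 6797.28.
So 4700δ² + 6800δ − 6797.28 = 0.
By the quadratic formula (taking the positive root), δ = (−6800 + √174028864.00) / 9400 ≈ 0.6800.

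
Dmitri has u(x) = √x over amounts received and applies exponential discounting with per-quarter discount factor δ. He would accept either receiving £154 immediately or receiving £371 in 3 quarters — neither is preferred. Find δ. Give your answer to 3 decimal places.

Indifference means u(154) = δ^3 · u(371), so δ^3 = u(154)/u(371).
Since u(x) = √x, δ^3 = √(154/371) = 0.64428.
Hence δ = (0.64428)^(1/3) = 0.86369.

δ ≈ 0.864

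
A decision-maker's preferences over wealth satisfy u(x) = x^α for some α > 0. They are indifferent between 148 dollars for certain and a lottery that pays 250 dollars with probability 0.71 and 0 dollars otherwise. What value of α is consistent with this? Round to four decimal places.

EU(lottery) = 0.71·250^α + 0.29·0 = 0.71·250^α.
Setting u(148) equal to that: 148^α = 0.71·250^α ⇒ (148/250)^α = 0.71.
Take logs: α = ln 0.71 / ln(148/250) ≈ 0.653297.

α ≈ 0.6533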